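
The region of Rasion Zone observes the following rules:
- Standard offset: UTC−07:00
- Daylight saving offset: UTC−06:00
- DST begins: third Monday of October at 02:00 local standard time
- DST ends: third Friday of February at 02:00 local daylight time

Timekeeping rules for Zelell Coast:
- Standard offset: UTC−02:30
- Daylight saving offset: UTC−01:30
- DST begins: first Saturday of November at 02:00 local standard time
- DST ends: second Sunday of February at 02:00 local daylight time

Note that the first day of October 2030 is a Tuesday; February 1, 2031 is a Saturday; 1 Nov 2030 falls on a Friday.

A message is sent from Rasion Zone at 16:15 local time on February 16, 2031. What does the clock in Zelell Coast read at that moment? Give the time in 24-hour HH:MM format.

1 October 2030 is a Tuesday, so the first Monday is October 7 and the third is October 21.
1 February 2031 is a Saturday, so the first Friday is February 7 and the third is February 21.
February 16, 2031 falls between 21 October 2030 and 21 February 2031, so daylight saving is in effect and Rasion Zone is at UTC−06:00.
16:15 Rasion Zone + 6h = 22:15 UTC.
1 November 2030 is a Friday, so the first Saturday is November 2.
1 February 2031 is a Saturday, so the first Sunday is February 2 and the second is February 9.
At the standard offset (UTC−02:30), 22:15 UTC − 2h30m = 19:45 Zelell Coast standard time.
The standard-time date in Zelell Coast, February 16, 2031, does not fall between 2 November 2030 and 9 February 2031, so daylight saving is not in effect and Zelell Coast is at UTC−02:30.
22:15 UTC − 2h30m = 19:45 Zelell Coast.

19:45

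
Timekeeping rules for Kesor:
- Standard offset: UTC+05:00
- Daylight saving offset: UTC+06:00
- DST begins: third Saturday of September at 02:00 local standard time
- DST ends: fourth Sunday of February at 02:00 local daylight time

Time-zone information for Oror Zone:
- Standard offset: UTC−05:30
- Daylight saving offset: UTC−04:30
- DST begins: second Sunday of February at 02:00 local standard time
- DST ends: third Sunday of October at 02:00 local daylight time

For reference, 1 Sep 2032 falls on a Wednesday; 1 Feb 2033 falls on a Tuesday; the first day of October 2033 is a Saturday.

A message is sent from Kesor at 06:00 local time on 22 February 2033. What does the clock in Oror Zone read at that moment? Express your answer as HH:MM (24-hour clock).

1 September 2032 is a Wednesday, so the first Saturday is September 4 and the third is September 18.
1 February 2033 is a Tuesday, so the first Sunday is February 6 and the fourth is February 27.
Daylight saving runs 18 September 2032 – 27 February 2033; 22 February 2033 is inside that window, so Kesor is at UTC+06:00.
06:00 Kesor − 6h = 00:00 UTC.
1 February 2033 is a Tuesday, so the first Sunday is February 6 and the second is February 13.
1 October 2033 is a Saturday, so the first Sunday is October 2 and the third is October 16.
At the standard offset (UTC−05:30), 00:00 UTC − 5h30m = 18:30 Oror Zone standard time (rolling into the previous day, 21 February 2033).
The standard-time date in Oror Zone, 21 February 2033, falls between 13 February and 16 October, so daylight saving is in effect and Oror Zone is at UTC−04:30.
00:00 UTC − 4h30m = 19:30 Oror Zone (rolling into the previous day, 21 February 2033).

19:30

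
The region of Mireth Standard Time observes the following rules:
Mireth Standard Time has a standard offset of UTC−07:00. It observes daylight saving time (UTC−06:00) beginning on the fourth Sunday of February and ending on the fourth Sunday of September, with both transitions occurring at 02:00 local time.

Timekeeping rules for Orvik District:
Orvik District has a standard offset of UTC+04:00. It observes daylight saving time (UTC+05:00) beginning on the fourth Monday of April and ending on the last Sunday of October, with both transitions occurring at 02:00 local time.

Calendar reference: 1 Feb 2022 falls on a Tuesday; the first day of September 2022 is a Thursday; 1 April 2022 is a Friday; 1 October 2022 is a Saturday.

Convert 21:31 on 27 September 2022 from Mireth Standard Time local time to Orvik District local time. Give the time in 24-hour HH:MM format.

09:31

1 February 2022 is a Tuesday, so the first Sunday is February 6 and the fourth is February 27.
1 September 2022 is a Thursday, so the first Sunday is September 4 and the fourth is September 25.
27 September 2022 does not fall between 27 February and 25 September, so daylight saving is not in effect and Mireth Standard Time is at UTC−07:00.
21:31 Mireth Standard Time + 7h = 04:31 UTC (rolling into the next day, 28 September 2022).
1 April 2022 is a Friday, so the first Monday is April 4 and the fourth is April 25.
1 October 2022 is a Saturday, so Sundays fall on 2, 9, 16, 23, 30; the last is October 30.
At the standard offset (UTC+04:00), 04:31 UTC + 4h = 08:31 Orvik District standard time.
Daylight saving runs 25 April – 30 October; the standard-time date in Orvik District, 28 September 2022, is inside that window, so Orvik District is at UTC+05:00.
04:31 UTC + 5h = 09:31 Orvik District.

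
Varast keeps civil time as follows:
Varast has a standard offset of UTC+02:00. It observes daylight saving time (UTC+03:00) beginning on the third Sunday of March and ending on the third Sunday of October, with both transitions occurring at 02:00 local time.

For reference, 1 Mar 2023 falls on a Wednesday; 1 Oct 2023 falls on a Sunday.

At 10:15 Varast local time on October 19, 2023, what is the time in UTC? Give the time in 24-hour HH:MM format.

08:15

1 March 2023 is a Wednesday, so the first Sunday is March 5 and the third is March 19.
1 October 2023 is a Sunday, so the first Sunday is October 1 and the third is October 15.
October 19, 2023 does not fall between 19 March and 15 October, so daylight saving is not in effect and Varast is at UTC+02:00.
10:15 local − 2h = 08:15 UTC.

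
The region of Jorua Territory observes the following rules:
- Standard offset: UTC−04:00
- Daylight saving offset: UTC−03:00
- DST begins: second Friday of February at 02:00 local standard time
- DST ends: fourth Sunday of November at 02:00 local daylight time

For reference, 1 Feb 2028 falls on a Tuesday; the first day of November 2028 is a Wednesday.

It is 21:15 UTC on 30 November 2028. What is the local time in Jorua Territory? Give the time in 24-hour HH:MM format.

17:15

1 February 2028 is a Tuesday, so the first Friday is February 4 and the second is February 11.
1 November 2028 is a Wednesday, so the first Sunday is November 5 and the fourth is November 26.
At the standard offset (UTC−04:00), 21:15 UTC − 4h = 17:15 Jorua Territory standard time.
The standard-time date in Jorua Territory, 30 November 2028, does not fall between 11 February and 26 November, so daylight saving is not in effect and Jorua Territory is at UTC−04:00.
21:15 UTC − 4h = 17:15 local.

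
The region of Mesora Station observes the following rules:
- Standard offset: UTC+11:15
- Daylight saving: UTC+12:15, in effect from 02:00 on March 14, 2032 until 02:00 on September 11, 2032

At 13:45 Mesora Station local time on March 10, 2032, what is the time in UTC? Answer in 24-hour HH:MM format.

March 10, 2032 does not fall between 14 March and 11 September, so daylight saving is not in effect and Mesora Station is at UTC+11:15.
13:45 local − 11h15m = 02:30 UTC.

02:30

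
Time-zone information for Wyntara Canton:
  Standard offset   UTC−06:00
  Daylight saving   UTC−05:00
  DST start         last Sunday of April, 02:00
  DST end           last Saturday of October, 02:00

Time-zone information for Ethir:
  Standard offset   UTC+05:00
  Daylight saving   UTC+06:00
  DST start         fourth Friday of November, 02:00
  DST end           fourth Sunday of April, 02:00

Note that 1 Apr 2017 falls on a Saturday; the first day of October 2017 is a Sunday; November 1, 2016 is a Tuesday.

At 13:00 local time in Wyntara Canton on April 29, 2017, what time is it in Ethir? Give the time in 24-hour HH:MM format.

1 April 2017 is a Saturday, so Sundays fall on 2, 9, 16, 23, 30; the last is April 30.
1 October 2017 is a Sunday, so Saturdays fall on 7, 14, 21, 28; the last is October 28.
April 29, 2017 is outside the daylight-saving period (30 April – 28 October), so Wyntara Canton is on standard time, UTC−06:00.
13:00 Wyntara Canton + 6h = 19:00 UTC.
1 November 2016 is a Tuesday, so the first Friday is November 4 and the fourth is November 25.
1 April 2017 is a Saturday, so the first Sunday is April 2 and the fourth is April 23.
At the standard offset (UTC+05:00), 19:00 UTC + 5h = 00:00 Ethir standard time (rolling into the next day, 30 April 2017).
The standard-time date in Ethir, April 30, 2017, does not fall between 25 November 2016 and 23 April 2017, so daylight saving is not in effect and Ethir is at UTC+05:00.
19:00 UTC + 5h = 00:00 Ethir (rolling into the next day, 30 April 2017).

00:00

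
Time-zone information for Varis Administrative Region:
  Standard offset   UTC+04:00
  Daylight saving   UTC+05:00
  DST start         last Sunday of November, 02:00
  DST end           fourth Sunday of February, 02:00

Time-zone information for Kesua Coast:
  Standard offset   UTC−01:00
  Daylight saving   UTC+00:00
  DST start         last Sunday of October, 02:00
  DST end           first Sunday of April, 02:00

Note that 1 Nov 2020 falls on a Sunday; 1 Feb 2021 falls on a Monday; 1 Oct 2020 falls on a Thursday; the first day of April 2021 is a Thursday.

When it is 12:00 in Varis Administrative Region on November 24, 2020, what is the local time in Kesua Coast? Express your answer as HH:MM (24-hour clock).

1 November 2020 is a Sunday, so Sundays fall on 1, 8, 15, 22, 29; the last is November 29.
1 February 2021 is a Monday, so the first Sunday is February 7 and the fourth is February 28.
November 24, 2020 does not fall between 29 November 2020 and 28 February 2021, so daylight saving is not in effect and Varis Administrative Region is at UTC+04:00.
12:00 Varis Administrative Region − 4h = 08:00 UTC.
1 October 2020 is a Thursday, so Sundays fall on 4, 11, 18, 25; the last is October 25.
1 April 2021 is a Thursday, so the first Sunday is April 4.
At the standard offset (UTC−01:00), 08:00 UTC − 1h = 07:00 Kesua Coast standard time.
The standard-time date in Kesua Coast, November 24, 2020, lies within the daylight-saving period (25 October 2020 – 4 April 2021), so Kesua Coast is on daylight time, UTC+00:00.
08:00 UTC + 0h = 08:00 Kesua Coast.

08:00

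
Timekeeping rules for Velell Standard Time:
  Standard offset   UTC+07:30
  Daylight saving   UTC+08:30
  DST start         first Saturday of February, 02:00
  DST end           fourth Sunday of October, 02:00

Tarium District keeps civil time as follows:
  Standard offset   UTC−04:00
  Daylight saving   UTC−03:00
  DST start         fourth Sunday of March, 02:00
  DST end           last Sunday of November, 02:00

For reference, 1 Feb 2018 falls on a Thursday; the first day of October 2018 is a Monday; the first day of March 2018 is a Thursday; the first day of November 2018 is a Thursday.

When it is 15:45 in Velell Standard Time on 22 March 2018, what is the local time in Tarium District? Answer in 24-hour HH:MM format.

1 February 2018 is a Thursday, so the first Saturday is February 3.
1 October 2018 is a Monday, so the first Sunday is October 7 and the fourth is October 28.
22 March 2018 falls between 3 February and 28 October, so daylight saving is in effect and Velell Standard Time is at UTC+08:30.
15:45 Velell Standard Time − 8h30m = 07:15 UTC.
1 March 2018 is a Thursday, so the first Sunday is March 4 and the fourth is March 25.
1 November 2018 is a Thursday, so Sundays fall on 4, 11, 18, 25; the last is November 25.
At the standard offset (UTC−04:00), 07:15 UTC − 4h = 03:15 Tarium District standard time.
Daylight saving runs 25 March – 25 November; the standard-time date in Tarium District, 22 March 2018, is outside that window, so Tarium District is on standard time at UTC−04:00.
07:15 UTC − 4h = 03:15 Tarium District.

03:15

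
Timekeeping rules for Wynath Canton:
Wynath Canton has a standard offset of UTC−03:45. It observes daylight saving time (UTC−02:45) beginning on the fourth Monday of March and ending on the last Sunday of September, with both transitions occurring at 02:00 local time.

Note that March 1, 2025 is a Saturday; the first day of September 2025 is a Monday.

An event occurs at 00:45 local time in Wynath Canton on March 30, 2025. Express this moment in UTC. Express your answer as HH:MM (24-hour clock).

1 March 2025 is a Saturday, so the first Monday is March 3 and the fourth is March 24.
1 September 2025 is a Monday, so Sundays fall on 7, 14, 21, 28; the last is September 28.
March 30, 2025 lies within the daylight-saving period (24 March – 28 September), so Wynath Canton is on daylight time, UTC−02:45.
00:45 local + 2h45m = 03:30 UTC.

03:30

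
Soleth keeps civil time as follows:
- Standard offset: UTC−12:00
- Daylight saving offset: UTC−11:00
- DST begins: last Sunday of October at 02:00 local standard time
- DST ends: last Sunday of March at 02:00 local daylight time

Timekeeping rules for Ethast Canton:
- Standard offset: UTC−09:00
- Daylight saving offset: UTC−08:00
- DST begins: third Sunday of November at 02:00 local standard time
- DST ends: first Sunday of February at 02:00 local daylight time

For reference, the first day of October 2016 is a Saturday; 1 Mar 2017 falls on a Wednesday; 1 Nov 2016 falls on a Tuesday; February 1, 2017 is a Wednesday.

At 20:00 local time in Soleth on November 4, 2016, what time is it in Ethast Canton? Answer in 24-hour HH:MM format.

22:00

1 October 2016 is a Saturday, so Sundays fall on 2, 9, 16, 23, 30; the last is October 30.
1 March 2017 is a Wednesday, so Sundays fall on 5, 12, 19, 26; the last is March 26.
Daylight saving runs 30 October 2016 – 26 March 2017; November 4, 2016 is inside that window, so Soleth is at UTC−11:00.
20:00 Soleth + 11h = 07:00 UTC (rolling into the next day, 5 November 2016).
1 November 2016 is a Tuesday, so the first Sunday is November 6 and the third is November 20.
1 February 2017 is a Wednesday, so the first Sunday is February 5.
At the standard offset (UTC−09:00), 07:00 UTC − 9h = 22:00 Ethast Canton standard time (rolling into the previous day, 4 November 2016).
The standard-time date in Ethast Canton, November 4, 2016, is outside the daylight-saving period (20 November 2016 – 5 February 2017), so Ethast Canton is on standard time, UTC−09:00.
07:00 UTC − 9h = 22:00 Ethast Canton (rolling into the previous day, 4 November 2016).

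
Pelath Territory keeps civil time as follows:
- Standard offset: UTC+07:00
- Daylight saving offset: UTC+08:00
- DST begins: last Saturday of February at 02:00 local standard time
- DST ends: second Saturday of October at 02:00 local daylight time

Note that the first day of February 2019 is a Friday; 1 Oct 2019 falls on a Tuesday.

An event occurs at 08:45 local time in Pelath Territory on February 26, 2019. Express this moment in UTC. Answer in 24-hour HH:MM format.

1 February 2019 is a Friday, so Saturdays fall on 2, 9, 16, 23; the last is February 23.
1 October 2019 is a Tuesday, so the first Saturday is October 5 and the second is October 12.
Daylight saving runs 23 February – 12 October; February 26, 2019 is inside that window, so Pelath Territory is at UTC+08:00.
08:45 local − 8h = 00:45 UTC.

00:45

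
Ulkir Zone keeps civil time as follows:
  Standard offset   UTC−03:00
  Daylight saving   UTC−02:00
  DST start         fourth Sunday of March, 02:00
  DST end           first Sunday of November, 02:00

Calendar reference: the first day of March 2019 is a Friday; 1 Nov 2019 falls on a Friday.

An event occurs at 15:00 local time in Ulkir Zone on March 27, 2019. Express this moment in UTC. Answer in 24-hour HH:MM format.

1 March 2019 is a Friday, so the first Sunday is March 3 and the fourth is March 24.
1 November 2019 is a Friday, so the first Sunday is November 3.
March 27, 2019 lies within the daylight-saving period (24 March – 3 November), so Ulkir Zone is on daylight time, UTC−02:00.
15:00 local + 2h = 17:00 UTC.

17:00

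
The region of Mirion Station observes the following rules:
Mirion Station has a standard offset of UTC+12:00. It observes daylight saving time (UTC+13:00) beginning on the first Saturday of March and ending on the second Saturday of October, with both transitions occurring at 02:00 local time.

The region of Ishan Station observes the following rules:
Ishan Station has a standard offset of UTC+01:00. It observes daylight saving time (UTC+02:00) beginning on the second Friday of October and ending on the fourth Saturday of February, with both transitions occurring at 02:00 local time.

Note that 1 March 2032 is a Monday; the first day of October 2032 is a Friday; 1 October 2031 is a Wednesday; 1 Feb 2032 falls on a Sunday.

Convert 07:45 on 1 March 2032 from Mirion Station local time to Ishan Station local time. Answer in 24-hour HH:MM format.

1 March 2032 is a Monday, so the first Saturday is March 6.
1 October 2032 is a Friday, so the first Saturday is October 2 and the second is October 9.
Daylight saving runs 6 March – 9 October; 1 March 2032 is outside that window, so Mirion Station is on standard time at UTC+12:00.
07:45 Mirion Station − 12h = 19:45 UTC (rolling into the previous day, 29 February 2032).
1 October 2031 is a Wednesday, so the first Friday is October 3 and the second is October 10.
1 February 2032 is a Sunday, so the first Saturday is February 7 and the fourth is February 28.
At the standard offset (UTC+01:00), 19:45 UTC + 1h = 20:45 Ishan Station standard time.
Daylight saving runs 10 October 2031 – 28 February 2032; the standard-time date in Ishan Station, 29 February 2032, is outside that window, so Ishan Station is on standard time at UTC+01:00.
19:45 UTC + 1h = 20:45 Ishan Station.

20:45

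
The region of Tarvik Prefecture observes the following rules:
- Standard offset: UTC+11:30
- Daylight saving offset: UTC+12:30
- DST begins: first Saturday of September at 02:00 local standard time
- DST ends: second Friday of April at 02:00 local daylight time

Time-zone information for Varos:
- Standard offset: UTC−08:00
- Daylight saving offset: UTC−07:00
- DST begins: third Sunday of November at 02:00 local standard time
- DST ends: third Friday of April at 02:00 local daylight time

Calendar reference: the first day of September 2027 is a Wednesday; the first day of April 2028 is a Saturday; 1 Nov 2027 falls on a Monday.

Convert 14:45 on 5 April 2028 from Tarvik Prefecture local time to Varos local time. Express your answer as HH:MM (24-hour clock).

19:15

1 September 2027 is a Wednesday, so the first Saturday is September 4.
1 April 2028 is a Saturday, so the first Friday is April 7 and the second is April 14.
5 April 2028 lies within the daylight-saving period (4 September 2027 – 14 April 2028), so Tarvik Prefecture is on daylight time, UTC+12:30.
14:45 Tarvik Prefecture − 12h30m = 02:15 UTC.
1 November 2027 is a Monday, so the first Sunday is November 7 and the third is November 21.
1 April 2028 is a Saturday, so the first Friday is April 7 and the third is April 21.
At the standard offset (UTC−08:00), 02:15 UTC − 8h = 18:15 Varos standard time (rolling into the previous day, 4 April 2028).
The standard-time date in Varos, 4 April 2028, falls between 21 November 2027 and 21 April 2028, so daylight saving is in effect and Varos is at UTC−07:00.
02:15 UTC − 7h = 19:15 Varos (rolling into the previous day, 4 April 2028).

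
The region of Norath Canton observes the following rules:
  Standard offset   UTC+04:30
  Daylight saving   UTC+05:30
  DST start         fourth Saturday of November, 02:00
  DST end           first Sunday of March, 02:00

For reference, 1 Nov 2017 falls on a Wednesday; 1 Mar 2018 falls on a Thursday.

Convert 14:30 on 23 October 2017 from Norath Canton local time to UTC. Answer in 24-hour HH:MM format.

1 November 2017 is a Wednesday, so the first Saturday is November 4 and the fourth is November 25.
1 March 2018 is a Thursday, so the first Sunday is March 4.
23 October 2017 does not fall between 25 November 2017 and 4 March 2018, so daylight saving is not in effect and Norath Canton is at UTC+04:30.
14:30 local − 4h30m = 10:00 UTC.

10:00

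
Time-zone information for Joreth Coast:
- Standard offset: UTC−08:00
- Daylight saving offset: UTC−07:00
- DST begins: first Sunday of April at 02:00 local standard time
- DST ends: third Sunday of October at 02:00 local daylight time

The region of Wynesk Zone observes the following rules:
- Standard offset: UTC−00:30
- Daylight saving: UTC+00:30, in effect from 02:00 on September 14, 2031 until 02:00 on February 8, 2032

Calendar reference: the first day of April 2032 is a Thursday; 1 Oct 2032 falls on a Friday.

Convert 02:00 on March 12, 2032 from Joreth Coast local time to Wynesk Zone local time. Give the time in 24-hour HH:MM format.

09:30

1 April 2032 is a Thursday, so the first Sunday is April 4.
1 October 2032 is a Friday, so the first Sunday is October 3 and the third is October 17.
Daylight saving runs 4 April – 17 October; March 12, 2032 is outside that window, so Joreth Coast is on standard time at UTC−08:00.
02:00 Joreth Coast + 8h = 10:00 UTC.
At the standard offset (UTC−00:30), 10:00 UTC − 0h30m = 09:30 Wynesk Zone standard time.
The standard-time date in Wynesk Zone, March 12, 2032, is outside the daylight-saving period (14 September 2031 – 8 February 2032), so Wynesk Zone is on standard time, UTC−00:30.
10:00 UTC − 0h30m = 09:30 Wynesk Zone.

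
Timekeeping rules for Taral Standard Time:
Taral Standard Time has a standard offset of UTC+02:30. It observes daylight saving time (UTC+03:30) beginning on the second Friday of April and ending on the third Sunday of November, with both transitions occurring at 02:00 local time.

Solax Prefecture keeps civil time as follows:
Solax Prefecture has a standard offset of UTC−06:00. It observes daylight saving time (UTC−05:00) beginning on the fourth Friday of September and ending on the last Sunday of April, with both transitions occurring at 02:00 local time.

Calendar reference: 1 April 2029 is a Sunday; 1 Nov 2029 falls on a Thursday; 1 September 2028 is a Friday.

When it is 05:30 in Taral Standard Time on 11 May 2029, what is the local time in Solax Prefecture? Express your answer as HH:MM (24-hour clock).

20:00

1 April 2029 is a Sunday, so the first Friday is April 6 and the second is April 13.
1 November 2029 is a Thursday, so the first Sunday is November 4 and the third is November 18.
11 May 2029 lies within the daylight-saving period (13 April – 18 November), so Taral Standard Time is on daylight time, UTC+03:30.
05:30 Taral Standard Time − 3h30m = 02:00 UTC.
1 September 2028 is a Friday, so the first Friday is September 1 and the fourth is September 22.
1 April 2029 is a Sunday, so Sundays fall on 1, 8, 15, 22, 29; the last is April 29.
At the standard offset (UTC−06:00), 02:00 UTC − 6h = 20:00 Solax Prefecture standard time (rolling into the previous day, 10 May 2029).
The standard-time date in Solax Prefecture, 10 May 2029, does not fall between 22 September 2028 and 29 April 2029, so daylight saving is not in effect and Solax Prefecture is at UTC−06:00.
02:00 UTC − 6h = 20:00 Solax Prefecture (rolling into the previous day, 10 May 2029).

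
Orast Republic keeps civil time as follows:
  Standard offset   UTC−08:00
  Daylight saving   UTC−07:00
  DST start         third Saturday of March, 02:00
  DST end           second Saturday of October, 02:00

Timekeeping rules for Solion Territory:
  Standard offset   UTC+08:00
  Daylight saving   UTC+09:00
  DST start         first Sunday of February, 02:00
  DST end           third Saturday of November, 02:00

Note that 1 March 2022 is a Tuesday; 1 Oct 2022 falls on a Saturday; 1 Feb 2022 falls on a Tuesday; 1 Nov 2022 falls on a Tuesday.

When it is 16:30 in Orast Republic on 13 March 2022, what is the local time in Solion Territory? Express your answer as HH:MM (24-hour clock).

1 March 2022 is a Tuesday, so the first Saturday is March 5 and the third is March 19.
1 October 2022 is a Saturday, so the first Saturday is October 1 and the second is October 8.
13 March 2022 does not fall between 19 March and 8 October, so daylight saving is not in effect and Orast Republic is at UTC−08:00.
16:30 Orast Republic + 8h = 00:30 UTC (rolling into the next day, 14 March 2022).
1 February 2022 is a Tuesday, so the first Sunday is February 6.
1 November 2022 is a Tuesday, so the first Saturday is November 5 and the third is November 19.
At the standard offset (UTC+08:00), 00:30 UTC + 8h = 08:30 Solion Territory standard time.
The standard-time date in Solion Territory, 14 March 2022, lies within the daylight-saving period (6 February – 19 November), so Solion Territory is on daylight time, UTC+09:00.
00:30 UTC + 9h = 09:30 Solion Territory.

09:30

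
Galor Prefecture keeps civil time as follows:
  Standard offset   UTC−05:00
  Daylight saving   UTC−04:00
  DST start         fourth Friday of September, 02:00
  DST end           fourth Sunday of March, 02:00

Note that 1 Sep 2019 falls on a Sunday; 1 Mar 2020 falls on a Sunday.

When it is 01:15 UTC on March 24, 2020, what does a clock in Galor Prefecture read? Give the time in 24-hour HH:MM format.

1 September 2019 is a Sunday, so the first Friday is September 6 and the fourth is September 27.
1 March 2020 is a Sunday, so the first Sunday is March 1 and the fourth is March 22.
At the standard offset (UTC−05:00), 01:15 UTC − 5h = 20:15 Galor Prefecture standard time (rolling into the previous day, 23 March 2020).
Daylight saving runs 27 September 2019 – 22 March 2020; the standard-time date in Galor Prefecture, March 23, 2020, is outside that window, so Galor Prefecture is on standard time at UTC−05:00.
01:15 UTC − 5h = 20:15 local (rolling into the previous day, 23 March 2020).

20:15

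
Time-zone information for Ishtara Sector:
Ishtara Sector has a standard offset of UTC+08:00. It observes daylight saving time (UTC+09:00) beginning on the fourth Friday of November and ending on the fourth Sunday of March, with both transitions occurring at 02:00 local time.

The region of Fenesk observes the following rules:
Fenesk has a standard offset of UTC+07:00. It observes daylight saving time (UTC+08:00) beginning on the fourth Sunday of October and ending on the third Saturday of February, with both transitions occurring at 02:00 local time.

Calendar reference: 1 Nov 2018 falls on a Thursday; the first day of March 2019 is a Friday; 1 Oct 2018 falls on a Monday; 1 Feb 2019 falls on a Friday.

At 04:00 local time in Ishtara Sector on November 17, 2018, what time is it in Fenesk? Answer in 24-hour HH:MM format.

04:00

1 November 2018 is a Thursday, so the first Friday is November 2 and the fourth is November 23.
1 March 2019 is a Friday, so the first Sunday is March 3 and the fourth is March 24.
November 17, 2018 does not fall between 23 November 2018 and 24 March 2019, so daylight saving is not in effect and Ishtara Sector is at UTC+08:00.
04:00 Ishtara Sector − 8h = 20:00 UTC (rolling into the previous day, 16 November 2018).
1 October 2018 is a Monday, so the first Sunday is October 7 and the fourth is October 28.
1 February 2019 is a Friday, so the first Saturday is February 2 and the third is February 16.
At the standard offset (UTC+07:00), 20:00 UTC + 7h = 03:00 Fenesk standard time (rolling into the next day, 17 November 2018).
The standard-time date in Fenesk, November 17, 2018, lies within the daylight-saving period (28 October 2018 – 16 February 2019), so Fenesk is on daylight time, UTC+08:00.
20:00 UTC + 8h = 04:00 Fenesk (rolling into the next day, 17 November 2018).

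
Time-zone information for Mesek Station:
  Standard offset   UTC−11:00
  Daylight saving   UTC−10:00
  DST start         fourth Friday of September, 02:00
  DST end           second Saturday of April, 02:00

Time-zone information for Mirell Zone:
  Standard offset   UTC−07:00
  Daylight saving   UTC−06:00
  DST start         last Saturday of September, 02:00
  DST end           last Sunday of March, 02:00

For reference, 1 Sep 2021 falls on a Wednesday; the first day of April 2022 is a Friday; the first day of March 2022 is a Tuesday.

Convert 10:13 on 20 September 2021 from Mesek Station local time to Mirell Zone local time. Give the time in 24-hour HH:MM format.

14:13

1 September 2021 is a Wednesday, so the first Friday is September 3 and the fourth is September 24.
1 April 2022 is a Friday, so the first Saturday is April 2 and the second is April 9.
Daylight saving runs 24 September 2021 – 9 April 2022; 20 September 2021 is outside that window, so Mesek Station is on standard time at UTC−11:00.
10:13 Mesek Station + 11h = 21:13 UTC.
1 September 2021 is a Wednesday, so Saturdays fall on 4, 11, 18, 25; the last is September 25.
1 March 2022 is a Tuesday, so Sundays fall on 6, 13, 20, 27; the last is March 27.
At the standard offset (UTC−07:00), 21:13 UTC − 7h = 14:13 Mirell Zone standard time.
The standard-time date in Mirell Zone, 20 September 2021, is outside the daylight-saving period (25 September 2021 – 27 March 2022), so Mirell Zone is on standard time, UTC−07:00.
21:13 UTC − 7h = 14:13 Mirell Zone.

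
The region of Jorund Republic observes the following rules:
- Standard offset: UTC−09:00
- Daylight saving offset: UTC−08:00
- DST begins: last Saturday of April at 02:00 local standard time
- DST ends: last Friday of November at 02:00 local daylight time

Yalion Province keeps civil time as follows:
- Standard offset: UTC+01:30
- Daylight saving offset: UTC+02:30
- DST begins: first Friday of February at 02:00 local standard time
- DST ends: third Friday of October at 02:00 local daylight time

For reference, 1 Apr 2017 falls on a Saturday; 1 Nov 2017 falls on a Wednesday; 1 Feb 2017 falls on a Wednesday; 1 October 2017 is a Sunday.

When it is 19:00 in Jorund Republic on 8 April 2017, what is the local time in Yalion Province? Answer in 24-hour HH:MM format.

1 April 2017 is a Saturday, so Saturdays fall on 1, 8, 15, 22, 29; the last is April 29.
1 November 2017 is a Wednesday, so Fridays fall on 3, 10, 17, 24; the last is November 24.
8 April 2017 is outside the daylight-saving period (29 April – 24 November), so Jorund Republic is on standard time, UTC−09:00.
19:00 Jorund Republic + 9h = 04:00 UTC (rolling into the next day, 9 April 2017).
1 February 2017 is a Wednesday, so the first Friday is February 3.
1 October 2017 is a Sunday, so the first Friday is October 6 and the third is October 20.
At the standard offset (UTC+01:30), 04:00 UTC + 1h30m = 05:30 Yalion Province standard time.
Daylight saving runs 3 February – 20 October; the standard-time date in Yalion Province, 9 April 2017, is inside that window, so Yalion Province is at UTC+02:30.
04:00 UTC + 2h30m = 06:30 Yalion Province.

06:30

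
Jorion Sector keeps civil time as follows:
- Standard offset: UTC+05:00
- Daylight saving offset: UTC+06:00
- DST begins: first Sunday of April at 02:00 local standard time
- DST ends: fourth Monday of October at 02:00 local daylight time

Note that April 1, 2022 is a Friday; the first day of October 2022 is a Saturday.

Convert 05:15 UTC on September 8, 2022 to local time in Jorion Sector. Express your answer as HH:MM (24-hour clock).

11:15

1 April 2022 is a Friday, so the first Sunday is April 3.
1 October 2022 is a Saturday, so the first Monday is October 3 and the fourth is October 24.
At the standard offset (UTC+05:00), 05:15 UTC + 5h = 10:15 Jorion Sector standard time.
Daylight saving runs 3 April – 24 October; the standard-time date in Jorion Sector, September 8, 2022, is inside that window, so Jorion Sector is at UTC+06:00.
05:15 UTC + 6h = 11:15 local.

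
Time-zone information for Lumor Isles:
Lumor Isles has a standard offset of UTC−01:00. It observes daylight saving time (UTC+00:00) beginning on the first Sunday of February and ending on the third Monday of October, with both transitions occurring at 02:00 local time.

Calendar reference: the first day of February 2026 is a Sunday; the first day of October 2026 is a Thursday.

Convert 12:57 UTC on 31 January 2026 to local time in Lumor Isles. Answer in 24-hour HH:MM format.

11:57

1 February 2026 is a Sunday, so the first Sunday is February 1.
1 October 2026 is a Thursday, so the first Monday is October 5 and the third is October 19.
At the standard offset (UTC−01:00), 12:57 UTC − 1h = 11:57 Lumor Isles standard time.
The standard-time date in Lumor Isles, 31 January 2026, does not fall between 1 February and 19 October, so daylight saving is not in effect and Lumor Isles is at UTC−01:00.
12:57 UTC − 1h = 11:57 local.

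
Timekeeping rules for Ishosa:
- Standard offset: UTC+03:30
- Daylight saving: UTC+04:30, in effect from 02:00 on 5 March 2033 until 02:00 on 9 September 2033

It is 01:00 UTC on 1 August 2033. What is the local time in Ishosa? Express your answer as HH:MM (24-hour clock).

At the standard offset (UTC+03:30), 01:00 UTC + 3h30m = 04:30 Ishosa standard time.
Daylight saving runs 5 March – 9 September; the standard-time date in Ishosa, 1 August 2033, is inside that window, so Ishosa is at UTC+04:30.
01:00 UTC + 4h30m = 05:30 local.

05:30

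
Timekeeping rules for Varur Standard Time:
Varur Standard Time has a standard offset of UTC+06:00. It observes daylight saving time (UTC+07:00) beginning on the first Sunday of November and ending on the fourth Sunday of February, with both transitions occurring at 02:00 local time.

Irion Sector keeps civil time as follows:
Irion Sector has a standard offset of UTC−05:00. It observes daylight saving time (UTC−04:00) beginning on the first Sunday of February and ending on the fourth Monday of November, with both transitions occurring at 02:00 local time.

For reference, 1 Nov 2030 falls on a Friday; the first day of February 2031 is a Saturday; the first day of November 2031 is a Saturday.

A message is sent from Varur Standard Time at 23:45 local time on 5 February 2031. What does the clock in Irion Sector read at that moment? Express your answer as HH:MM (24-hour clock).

12:45

1 November 2030 is a Friday, so the first Sunday is November 3.
1 February 2031 is a Saturday, so the first Sunday is February 2 and the fourth is February 23.
Daylight saving runs 3 November 2030 – 23 February 2031; 5 February 2031 is inside that window, so Varur Standard Time is at UTC+07:00.
23:45 Varur Standard Time − 7h = 16:45 UTC.
1 February 2031 is a Saturday, so the first Sunday is February 2.
1 November 2031 is a Saturday, so the first Monday is November 3 and the fourth is November 24.
At the standard offset (UTC−05:00), 16:45 UTC − 5h = 11:45 Irion Sector standard time.
The standard-time date in Irion Sector, 5 February 2031, lies within the daylight-saving period (2 February – 24 November), so Irion Sector is on daylight time, UTC−04:00.
16:45 UTC − 4h = 12:45 Irion Sector.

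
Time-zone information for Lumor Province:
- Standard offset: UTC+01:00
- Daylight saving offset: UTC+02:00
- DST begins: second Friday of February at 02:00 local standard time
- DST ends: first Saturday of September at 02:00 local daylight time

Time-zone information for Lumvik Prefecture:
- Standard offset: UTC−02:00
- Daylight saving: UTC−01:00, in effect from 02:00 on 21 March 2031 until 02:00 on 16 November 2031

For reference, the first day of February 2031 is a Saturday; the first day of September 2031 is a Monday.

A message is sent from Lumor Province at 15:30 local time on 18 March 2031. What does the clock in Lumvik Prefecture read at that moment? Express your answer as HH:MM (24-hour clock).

1 February 2031 is a Saturday, so the first Friday is February 7 and the second is February 14.
1 September 2031 is a Monday, so the first Saturday is September 6.
18 March 2031 lies within the daylight-saving period (14 February – 6 September), so Lumor Province is on daylight time, UTC+02:00.
15:30 Lumor Province − 2h = 13:30 UTC.
At the standard offset (UTC−02:00), 13:30 UTC − 2h = 11:30 Lumvik Prefecture standard time.
The standard-time date in Lumvik Prefecture, 18 March 2031, does not fall between 21 March and 16 November, so daylight saving is not in effect and Lumvik Prefecture is at UTC−02:00.
13:30 UTC − 2h = 11:30 Lumvik Prefecture.

11:30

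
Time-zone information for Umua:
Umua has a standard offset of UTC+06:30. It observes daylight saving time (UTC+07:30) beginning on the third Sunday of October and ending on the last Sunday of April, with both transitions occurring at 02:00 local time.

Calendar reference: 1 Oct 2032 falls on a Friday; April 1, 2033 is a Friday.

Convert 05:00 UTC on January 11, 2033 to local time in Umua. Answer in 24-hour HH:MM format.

1 October 2032 is a Friday, so the first Sunday is October 3 and the third is October 17.
1 April 2033 is a Friday, so Sundays fall on 3, 10, 17, 24; the last is April 24.
At the standard offset (UTC+06:30), 05:00 UTC + 6h30m = 11:30 Umua standard time.
The standard-time date in Umua, January 11, 2033, lies within the daylight-saving period (17 October 2032 – 24 April 2033), so Umua is on daylight time, UTC+07:30.
05:00 UTC + 7h30m = 12:30 local.

12:30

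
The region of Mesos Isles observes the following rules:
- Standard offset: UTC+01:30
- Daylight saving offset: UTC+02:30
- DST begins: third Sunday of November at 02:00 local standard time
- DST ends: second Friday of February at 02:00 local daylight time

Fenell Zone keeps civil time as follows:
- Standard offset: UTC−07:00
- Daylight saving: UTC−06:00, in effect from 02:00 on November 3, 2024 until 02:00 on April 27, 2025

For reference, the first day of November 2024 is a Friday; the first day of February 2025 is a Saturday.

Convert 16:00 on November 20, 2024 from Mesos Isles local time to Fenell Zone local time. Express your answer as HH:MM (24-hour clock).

1 November 2024 is a Friday, so the first Sunday is November 3 and the third is November 17.
1 February 2025 is a Saturday, so the first Friday is February 7 and the second is February 14.
Daylight saving runs 17 November 2024 – 14 February 2025; November 20, 2024 is inside that window, so Mesos Isles is at UTC+02:30.
16:00 Mesos Isles − 2h30m = 13:30 UTC.
At the standard offset (UTC−07:00), 13:30 UTC − 7h = 06:30 Fenell Zone standard time.
Daylight saving runs 3 November 2024 – 27 April 2025; the standard-time date in Fenell Zone, November 20, 2024, is inside that window, so Fenell Zone is at UTC−06:00.
13:30 UTC − 6h = 07:30 Fenell Zone.

07:30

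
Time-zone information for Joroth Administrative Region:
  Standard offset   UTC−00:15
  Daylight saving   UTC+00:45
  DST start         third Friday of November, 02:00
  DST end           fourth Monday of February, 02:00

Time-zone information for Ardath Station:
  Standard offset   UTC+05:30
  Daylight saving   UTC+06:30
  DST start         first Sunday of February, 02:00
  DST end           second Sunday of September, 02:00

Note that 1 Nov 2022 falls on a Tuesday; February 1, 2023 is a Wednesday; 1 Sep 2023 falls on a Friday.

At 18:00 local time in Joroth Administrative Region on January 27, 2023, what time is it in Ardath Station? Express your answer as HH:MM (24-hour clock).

22:45

1 November 2022 is a Tuesday, so the first Friday is November 4 and the third is November 18.
1 February 2023 is a Wednesday, so the first Monday is February 6 and the fourth is February 27.
Daylight saving runs 18 November 2022 – 27 February 2023; January 27, 2023 is inside that window, so Joroth Administrative Region is at UTC+00:45.
18:00 Joroth Administrative Region − 0h45m = 17:15 UTC.
1 February 2023 is a Wednesday, so the first Sunday is February 5.
1 September 2023 is a Friday, so the first Sunday is September 3 and the second is September 10.
At the standard offset (UTC+05:30), 17:15 UTC + 5h30m = 22:45 Ardath Station standard time.
The standard-time date in Ardath Station, January 27, 2023, does not fall between 5 February and 10 September, so daylight saving is not in effect and Ardath Station is at UTC+05:30.
17:15 UTC + 5h30m = 22:45 Ardath Station.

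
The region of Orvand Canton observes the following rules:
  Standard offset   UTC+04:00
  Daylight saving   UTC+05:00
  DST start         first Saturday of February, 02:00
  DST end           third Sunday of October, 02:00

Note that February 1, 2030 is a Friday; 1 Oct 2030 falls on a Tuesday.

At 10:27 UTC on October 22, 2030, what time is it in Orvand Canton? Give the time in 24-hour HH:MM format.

1 February 2030 is a Friday, so the first Saturday is February 2.
1 October 2030 is a Tuesday, so the first Sunday is October 6 and the third is October 20.
At the standard offset (UTC+04:00), 10:27 UTC + 4h = 14:27 Orvand Canton standard time.
The standard-time date in Orvand Canton, October 22, 2030, is outside the daylight-saving period (2 February – 20 October), so Orvand Canton is on standard time, UTC+04:00.
10:27 UTC + 4h = 14:27 local.

14:27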